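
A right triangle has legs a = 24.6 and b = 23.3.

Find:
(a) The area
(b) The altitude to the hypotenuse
(a) The legs are perpendicular, so Area = ½·a·b = ½·24.6·23.3 = ½·573.18 = 286.59
(b) Hypotenuse c = √(a² + b²) = √(605.16 + 542.89) = √1148.05 ≈ 33.8829
    Area = ½·c·h_c  ⇒  h_c = 2·Area/c = 573.18/33.8829 ≈ 16.9165

Area = 286.59, h_c = 16.92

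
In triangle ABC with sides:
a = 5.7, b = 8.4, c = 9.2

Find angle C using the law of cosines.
c² = a² + b² − 2ab·cos(C)  ⇒  cos(C) = (a² + b² − c²)/(2ab)
cos(C) = (5.7² + 8.4² − 9.2²)/(2·5.7·8.4) = (32.49 + 70.56 − 84.64)/95.76 = 18.41/95.76 ≈ 0.192251
C = arccos(0.192251) ≈ 78.9158°

C = 78.92°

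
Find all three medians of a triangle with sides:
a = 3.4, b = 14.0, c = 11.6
Median formula: m_a = ½√(2b² + 2c² − a²) (and cyclically). a² = 11.56, b² = 196, c² = 134.56.
m_a = ½√(2·196 + 2·134.56 − 11.56) = ½√649.56 ≈ ½·25.4865 ≈ 12.7432
m_b = ½√(2·11.56 + 2·134.56 − 196) = ½√96.24 ≈ ½·9.8102 ≈ 4.9051
m_c = ½√(2·11.56 + 2·196 − 134.56) = ½√280.56 ≈ ½·16.7499 ≈ 8.37496

m_a = 12.74, m_b = 4.905, m_c = 8.375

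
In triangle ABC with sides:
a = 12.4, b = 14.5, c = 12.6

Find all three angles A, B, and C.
Law of cosines for each angle (a² = 153.76, b² = 210.25, c² = 158.76):
cos(A) = (b² + c² − a²)/(2bc) = (210.25 + 158.76 − 153.76)/(2·14.5·12.6) = 215.25/365.4 ≈ 0.58908  ⇒  A ≈ 53.9082°
cos(B) = (a² + c² − b²)/(2ac) = (153.76 + 158.76 − 210.25)/(2·12.4·12.6) = 102.27/312.48 ≈ 0.327285  ⇒  B ≈ 70.8959°
cos(C) = (a² + b² − c²)/(2ab) = (153.76 + 210.25 − 158.76)/(2·12.4·14.5) = 205.25/359.6 ≈ 0.570773  ⇒  C ≈ 55.1958°
Check: A + B + C ≈ 180°

A = 53.91°, B = 70.9°, C = 55.2°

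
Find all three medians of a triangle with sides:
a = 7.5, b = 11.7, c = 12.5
Median formula: m_a = ½√(2b² + 2c² − a²) (and cyclically). a² = 56.25, b² = 136.89, c² = 156.25.
m_a = ½√(2·136.89 + 2·156.25 − 56.25) = ½√530.03 ≈ ½·23.0224 ≈ 11.5112
m_b = ½√(2·56.25 + 2·156.25 − 136.89) = ½√288.11 ≈ ½·16.9738 ≈ 8.4869
m_c = ½√(2·56.25 + 2·136.89 − 156.25) = ½√230.03 ≈ ½·15.1667 ≈ 7.58337

m_a = 11.51, m_b = 8.487, m_c = 7.583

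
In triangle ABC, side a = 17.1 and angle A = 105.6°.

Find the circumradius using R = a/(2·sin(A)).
R = a/(2·sin(A)) = 17.1/(2·sin(105.6°))
sin(105.6°) ≈ 0.963163
R ≈ 17.1/(2·0.963163) = 17.1/1.92633 ≈ 8.87701

R = 8.877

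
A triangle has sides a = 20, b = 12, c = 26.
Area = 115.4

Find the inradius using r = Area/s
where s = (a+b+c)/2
s = (20 + 12 + 26)/2 = 58/2 = 29
r = Area/s = 115.4/29 ≈ 3.97931

r = 3.979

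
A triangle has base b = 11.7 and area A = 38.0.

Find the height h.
A = ½·b·h  ⇒  h = 2A/b = 2·38.0/11.7 = 76/11.7 ≈ 6.49573

h = 6.496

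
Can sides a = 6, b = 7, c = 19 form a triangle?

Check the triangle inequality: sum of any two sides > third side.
a + b vs c: 6 + 7 = 13 ≤ 19  ✗
a + c vs b: 6 + 19 = 25 > 7  ✓
b + c vs a: 7 + 19 = 26 > 6  ✓

No: 6 + 7 = 13 is not > 19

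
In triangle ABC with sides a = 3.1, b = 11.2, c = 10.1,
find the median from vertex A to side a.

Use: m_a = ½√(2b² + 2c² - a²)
m_a = ½√(2·11.2² + 2·10.1² − 3.1²) = ½√(2·125.44 + 2·102.01 − 9.61) = ½√(250.88 + 204.02 − 9.61) = ½√445.29
√445.29 ≈ 21.1019, so m_a ≈ 10.5509

m_a = 10.55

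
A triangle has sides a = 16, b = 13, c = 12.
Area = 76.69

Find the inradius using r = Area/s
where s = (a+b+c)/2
s = (16 + 13 + 12)/2 = 41/2 = 20.5
r = Area/s = 76.69/20.5 ≈ 3.74098

r = 3.741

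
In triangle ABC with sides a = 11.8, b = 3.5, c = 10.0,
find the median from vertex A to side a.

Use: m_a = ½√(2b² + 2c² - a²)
m_a = ½√(2·3.5² + 2·10.0² − 11.8²) = ½√(2·12.25 + 2·100 − 139.24) = ½√(24.5 + 200 − 139.24) = ½√85.26
√85.26 ≈ 9.23363, so m_a ≈ 4.61682

m_a = 4.617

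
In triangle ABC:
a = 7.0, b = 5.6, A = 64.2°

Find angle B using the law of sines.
a/sin(A) = b/sin(B)  ⇒  sin(B) = b·sin(A)/a = 5.6·sin(64.2°)/7.0
sin(64.2°) ≈ 0.900319
sin(B) ≈ 5.6·0.900319/7.0 ≈ 5.04179/7.0 ≈ 0.720255
B = arcsin(0.720255) ≈ 46.0755°
(Since b ≤ a we need B ≤ A, so the obtuse alternative 180° − 46.0755° ≈ 133.924° is rejected.)

B = 46.08°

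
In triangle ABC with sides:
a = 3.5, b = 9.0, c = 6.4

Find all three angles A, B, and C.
Law of cosines for each angle (a² = 12.25, b² = 81, c² = 40.96):
cos(A) = (b² + c² − a²)/(2bc) = (81 + 40.96 − 12.25)/(2·9.0·6.4) = 109.71/115.2 ≈ 0.952344  ⇒  A ≈ 17.7598°
cos(B) = (a² + c² − b²)/(2ac) = (12.25 + 40.96 − 81)/(2·3.5·6.4) = -27.79/44.8 ≈ -0.620312  ⇒  B ≈ 128.339°
cos(C) = (a² + b² − c²)/(2ab) = (12.25 + 81 − 40.96)/(2·3.5·9.0) = 52.29/63 ≈ 0.83  ⇒  C ≈ 33.9013°
Check: A + B + C ≈ 180°

A = 17.76°, B = 128.3°, C = 33.9°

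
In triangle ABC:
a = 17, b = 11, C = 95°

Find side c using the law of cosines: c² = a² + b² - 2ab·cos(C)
c² = 17² + 11² − 2·17·11·cos(95°)
cos(95°) ≈ -0.0871557
c² ≈ 289 + 121 − 374·(-0.0871557) ≈ 410 + 32.5962 ≈ 442.596
c ≈ √442.596 ≈ 21.038

c = 21.04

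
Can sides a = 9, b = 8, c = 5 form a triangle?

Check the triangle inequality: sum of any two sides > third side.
a + b vs c: 9 + 8 = 17 > 5  ✓
a + c vs b: 9 + 5 = 14 > 8  ✓
b + c vs a: 8 + 5 = 13 > 9  ✓

Yes, triangle inequality satisfied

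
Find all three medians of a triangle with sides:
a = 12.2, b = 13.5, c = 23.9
Median formula: m_a = ½√(2b² + 2c² − a²) (and cyclically). a² = 148.84, b² = 182.25, c² = 571.21.
m_a = ½√(2·182.25 + 2·571.21 − 148.84) = ½√1358.08 ≈ ½·36.8521 ≈ 18.4261
m_b = ½√(2·148.84 + 2·571.21 − 182.25) = ½√1257.85 ≈ ½·35.4662 ≈ 17.7331
m_c = ½√(2·148.84 + 2·182.25 − 571.21) = ½√90.97 ≈ ½·9.53782 ≈ 4.76891

m_a = 18.43, m_b = 17.73, m_c = 4.769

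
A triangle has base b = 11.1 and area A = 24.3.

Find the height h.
A = ½·b·h  ⇒  h = 2A/b = 2·24.3/11.1 = 48.6/11.1 ≈ 4.37838

h = 4.378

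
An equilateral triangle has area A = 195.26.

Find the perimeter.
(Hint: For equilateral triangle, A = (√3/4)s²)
A = (√3/4)s²  ⇒  s² = 4A/√3 = 4·195.26/√3 = 781.04/1.73205 ≈ 450.934
s ≈ √450.934 ≈ 21.2352
Perimeter = 3s ≈ 3·21.2352 ≈ 63.7056

Perimeter = 63.71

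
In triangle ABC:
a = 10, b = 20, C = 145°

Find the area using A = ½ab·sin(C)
A = ½·a·b·sin(C) = ½·10·20·sin(145°)
sin(145°) ≈ 0.573576
A ≈ ½·200·0.573576 = 100·0.573576 ≈ 57.3576

Area = 57.36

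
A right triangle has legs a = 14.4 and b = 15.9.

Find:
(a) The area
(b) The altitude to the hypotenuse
(a) The legs are perpendicular, so Area = ½·a·b = ½·14.4·15.9 = ½·228.96 = 114.48
(b) Hypotenuse c = √(a² + b²) = √(207.36 + 252.81) = √460.17 ≈ 21.4516
    Area = ½·c·h_c  ⇒  h_c = 2·Area/c = 228.96/21.4516 ≈ 10.6733

Area = 114.48, h_c = 10.67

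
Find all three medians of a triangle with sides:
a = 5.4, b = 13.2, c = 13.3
Median formula: m_a = ½√(2b² + 2c² − a²) (and cyclically). a² = 29.16, b² = 174.24, c² = 176.89.
m_a = ½√(2·174.24 + 2·176.89 − 29.16) = ½√673.1 ≈ ½·25.9442 ≈ 12.9721
m_b = ½√(2·29.16 + 2·176.89 − 174.24) = ½√237.86 ≈ ½·15.4227 ≈ 7.71136
m_c = ½√(2·29.16 + 2·174.24 − 176.89) = ½√229.91 ≈ ½·15.1628 ≈ 7.58139

m_a = 12.97, m_b = 7.711, m_c = 7.581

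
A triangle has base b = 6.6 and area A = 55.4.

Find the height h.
A = ½·b·h  ⇒  h = 2A/b = 2·55.4/6.6 = 110.8/6.6 ≈ 16.7879

h = 16.79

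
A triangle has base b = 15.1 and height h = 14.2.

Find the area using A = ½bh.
A = ½·b·h = ½·15.1·14.2 = ½·214.42 = 107.21

Area = 107.21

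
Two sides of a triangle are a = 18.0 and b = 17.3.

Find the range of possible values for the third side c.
Triangle inequality: |a − b| < c < a + b
|a − b| = |18.0 − 17.3| = 0.7
a + b = 18.0 + 17.3 = 35.3

0.7 < c < 35.3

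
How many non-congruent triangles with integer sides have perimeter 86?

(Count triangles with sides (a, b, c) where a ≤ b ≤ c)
Let a ≤ b ≤ c with a + b + c = 86. The only binding inequality is a + b > c, i.e. 86 − c > c, so c < 86/2; and c ≥ 86/3 since c is the largest side.
So 29 ≤ c ≤ 42. For each c, b runs from ⌈(86 − c)/2⌉ up to c (then a = 86 − b − c satisfies 1 ≤ a ≤ b automatically), giving c − ⌈(86 − c)/2⌉ + 1 choices.
Summing over c: 1 + 3 + 4 + 6 + … + 19 + 21  (14 terms, c = 29, …, 42) = 154
Check (closed form: nearest integer to p²/48 for even p, (p+3)²/48 for odd p): 86²/48 = 7396/48 ≈ 154.08 → 154

154 triangles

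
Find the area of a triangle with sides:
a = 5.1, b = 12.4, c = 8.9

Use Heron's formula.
s = (5.1 + 12.4 + 8.9)/2 = 26.4/2 = 13.2
s − a = 8.1, s − b = 0.8, s − c = 4.3
s(s−a)(s−b)(s−c) = 13.2·8.1·0.8·4.3 ≈ 367.805
Area = √367.805 ≈ 19.1782

Area = 19.18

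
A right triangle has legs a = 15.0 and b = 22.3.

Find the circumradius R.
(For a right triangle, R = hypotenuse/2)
Hypotenuse c = √(a² + b²) = √(225 + 497.29) = √722.29 ≈ 26.8755
R = c/2 ≈ 26.8755/2 ≈ 13.4377

R = 13.44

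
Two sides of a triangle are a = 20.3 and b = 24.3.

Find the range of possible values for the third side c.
Triangle inequality: |a − b| < c < a + b
|a − b| = |20.3 − 24.3| = 4
a + b = 20.3 + 24.3 = 44.6

4 < c < 44.6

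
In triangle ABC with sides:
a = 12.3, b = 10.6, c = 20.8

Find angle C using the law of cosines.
c² = a² + b² − 2ab·cos(C)  ⇒  cos(C) = (a² + b² − c²)/(2ab)
cos(C) = (12.3² + 10.6² − 20.8²)/(2·12.3·10.6) = (151.29 + 112.36 − 432.64)/260.76 = -168.99/260.76 ≈ -0.648067
C = arccos(-0.648067) ≈ 130.396°

C = 130.4°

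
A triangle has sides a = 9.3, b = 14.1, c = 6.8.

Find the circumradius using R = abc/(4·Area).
First find the area with Heron's formula.
s = (9.3 + 14.1 + 6.8)/2 = 15.1
Area = √(s(s−a)(s−b)(s−c)) = √(15.1·5.8·1·8.3) ≈ √726.914 ≈ 26.9613
abc = 9.3·14.1·6.8 = 891.684
R = abc/(4·Area) ≈ 891.684/(4·26.9613) = 891.684/107.845 ≈ 8.26817

R = 8.268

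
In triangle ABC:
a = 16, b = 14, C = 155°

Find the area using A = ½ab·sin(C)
A = ½·a·b·sin(C) = ½·16·14·sin(155°)
sin(155°) ≈ 0.422618
A ≈ ½·224·0.422618 = 112·0.422618 ≈ 47.3332

Area = 47.33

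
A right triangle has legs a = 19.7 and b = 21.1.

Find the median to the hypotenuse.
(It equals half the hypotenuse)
Hypotenuse c = √(a² + b²) = √(388.09 + 445.21) = √833.3 ≈ 28.8669
Median to hypotenuse = c/2 ≈ 28.8669/2 ≈ 14.4335

Median = 14.43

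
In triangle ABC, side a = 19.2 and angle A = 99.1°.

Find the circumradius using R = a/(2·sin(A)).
R = a/(2·sin(A)) = 19.2/(2·sin(99.1°))
sin(99.1°) ≈ 0.987414
R ≈ 19.2/(2·0.987414) = 19.2/1.97483 ≈ 9.72237

R = 9.722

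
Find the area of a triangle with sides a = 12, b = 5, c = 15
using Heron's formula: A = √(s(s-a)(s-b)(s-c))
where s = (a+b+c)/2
s = (12 + 5 + 15)/2 = 32/2 = 16
s − a = 4, s − b = 11, s − c = 1
s(s−a)(s−b)(s−c) = 16·4·11·1 = 704
Area = √704 ≈ 26.533

s = 16.0, Area = 26.53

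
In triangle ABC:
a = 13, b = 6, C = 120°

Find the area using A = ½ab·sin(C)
A = ½·a·b·sin(C) = ½·13·6·sin(120°)
sin(120°) ≈ 0.866025
A ≈ ½·78·0.866025 = 39·0.866025 ≈ 33.775

Area = 33.77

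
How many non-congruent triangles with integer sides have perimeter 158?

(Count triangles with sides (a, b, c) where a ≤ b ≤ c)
Let a ≤ b ≤ c with a + b + c = 158. The only binding inequality is a + b > c, i.e. 158 − c > c, so c < 158/2; and c ≥ 158/3 since c is the largest side.
So 53 ≤ c ≤ 78. For each c, b runs from ⌈(158 − c)/2⌉ up to c (then a = 158 − b − c satisfies 1 ≤ a ≤ b automatically), giving c − ⌈(158 − c)/2⌉ + 1 choices.
Summing over c: 1 + 3 + 4 + 6 + … + 37 + 39  (26 terms, c = 53, …, 78) = 520
Check (closed form: nearest integer to p²/48 for even p, (p+3)²/48 for odd p): 158²/48 = 24964/48 ≈ 520.08 → 520

520 triangles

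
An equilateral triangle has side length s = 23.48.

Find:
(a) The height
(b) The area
(a) The height splits the triangle into two 30-60-90 halves: h = s·√3/2 = 23.48·1.73205/2 ≈ 40.6686/2 ≈ 20.3343
(b) Area = (√3/4)·s² = (√3/4)·23.48² = (√3/4)·551.3104 ≈ 0.433013·551.3104 ≈ 238.724

Height = 20.33, Area = 238.7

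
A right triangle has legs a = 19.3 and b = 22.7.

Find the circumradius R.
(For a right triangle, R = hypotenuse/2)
Hypotenuse c = √(a² + b²) = √(372.49 + 515.29) = √887.78 ≈ 29.7956
R = c/2 ≈ 29.7956/2 ≈ 14.8978

R = 14.9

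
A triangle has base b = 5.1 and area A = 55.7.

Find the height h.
A = ½·b·h  ⇒  h = 2A/b = 2·55.7/5.1 = 111.4/5.1 ≈ 21.8431

h = 21.84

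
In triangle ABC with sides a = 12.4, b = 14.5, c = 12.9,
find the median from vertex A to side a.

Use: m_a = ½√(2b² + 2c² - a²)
m_a = ½√(2·14.5² + 2·12.9² − 12.4²) = ½√(2·210.25 + 2·166.41 − 153.76) = ½√(420.5 + 332.82 − 153.76) = ½√599.56
√599.56 ≈ 24.4859, so m_a ≈ 12.243

m_a = 12.24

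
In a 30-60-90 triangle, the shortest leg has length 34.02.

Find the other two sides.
In a 30-60-90 triangle the sides are in ratio 1 : √3 : 2 (short leg : long leg : hypotenuse).
Long leg = 34.02·√3 ≈ 34.02·1.73205 ≈ 58.9244
Hypotenuse = 2·34.02 = 68.04

Long leg = 34.02√3 = 58.92, Hypotenuse = 68.04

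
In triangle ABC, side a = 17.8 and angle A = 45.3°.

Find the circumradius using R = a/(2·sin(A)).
R = a/(2·sin(A)) = 17.8/(2·sin(45.3°))
sin(45.3°) ≈ 0.710799
R ≈ 17.8/(2·0.710799) = 17.8/1.4216 ≈ 12.5211

R = 12.52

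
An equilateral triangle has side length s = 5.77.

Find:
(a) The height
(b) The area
(a) The height splits the triangle into two 30-60-90 halves: h = s·√3/2 = 5.77·1.73205/2 ≈ 9.99393/2 ≈ 4.99697
(b) Area = (√3/4)·s² = (√3/4)·5.77² = (√3/4)·33.2929 ≈ 0.433013·33.2929 ≈ 14.4162

Height = 4.997, Area = 14.42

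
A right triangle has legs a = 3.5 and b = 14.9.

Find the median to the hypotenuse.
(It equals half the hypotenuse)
Hypotenuse c = √(a² + b²) = √(12.25 + 222.01) = √234.26 ≈ 15.3056
Median to hypotenuse = c/2 ≈ 15.3056/2 ≈ 7.65278

Median = 7.653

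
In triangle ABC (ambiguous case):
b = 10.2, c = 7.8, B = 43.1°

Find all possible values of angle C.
b/sin(B) = c/sin(C)  ⇒  sin(C) = c·sin(B)/b = 7.8·sin(43.1°)/10.2
sin(43.1°) ≈ 0.683274
sin(C) ≈ 7.8·0.683274/10.2 ≈ 5.32954/10.2 ≈ 0.522503
Candidate 1: C₁ = arcsin(0.522503) ≈ 31.5003°  →  A = 180° − 43.1° − 31.5003° ≈ 105.4° > 0, valid
Candidate 2: C₂ = 180° − C₁ ≈ 148.5°  →  A = 180° − 43.1° − 148.5° ≈ -11.5997° ≤ 0, not a valid triangle

C = 31.5° (one solution)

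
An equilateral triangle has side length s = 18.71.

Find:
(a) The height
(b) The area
(a) The height splits the triangle into two 30-60-90 halves: h = s·√3/2 = 18.71·1.73205/2 ≈ 32.4067/2 ≈ 16.2033
(b) Area = (√3/4)·s² = (√3/4)·18.71² = (√3/4)·350.0641 ≈ 0.433013·350.0641 ≈ 151.582

Height = 16.2, Area = 151.6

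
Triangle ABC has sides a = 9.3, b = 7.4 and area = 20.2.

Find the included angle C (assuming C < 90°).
Area = ½·a·b·sin(C)  ⇒  sin(C) = 2·Area/(a·b) = 2·20.2/(9.3·7.4) = 40.4/68.82 ≈ 0.587039
C = arcsin(0.587039) ≈ 35.9471° (taking the acute solution since C < 90°)

C = 35.95°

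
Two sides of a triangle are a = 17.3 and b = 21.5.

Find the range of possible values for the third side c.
Triangle inequality: |a − b| < c < a + b
|a − b| = |17.3 − 21.5| = 4.2
a + b = 17.3 + 21.5 = 38.8

4.2 < c < 38.8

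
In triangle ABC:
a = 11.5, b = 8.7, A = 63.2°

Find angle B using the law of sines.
a/sin(A) = b/sin(B)  ⇒  sin(B) = b·sin(A)/a = 8.7·sin(63.2°)/11.5
sin(63.2°) ≈ 0.892586
sin(B) ≈ 8.7·0.892586/11.5 ≈ 7.7655/11.5 ≈ 0.675261
B = arcsin(0.675261) ≈ 42.4744°
(Since b ≤ a we need B ≤ A, so the obtuse alternative 180° − 42.4744° ≈ 137.526° is rejected.)

B = 42.47°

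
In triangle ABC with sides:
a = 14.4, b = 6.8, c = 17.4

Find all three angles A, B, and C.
Law of cosines for each angle (a² = 207.36, b² = 46.24, c² = 302.76):
cos(A) = (b² + c² − a²)/(2bc) = (46.24 + 302.76 − 207.36)/(2·6.8·17.4) = 141.64/236.64 ≈ 0.598546  ⇒  A ≈ 53.2341°
cos(B) = (a² + c² − b²)/(2ac) = (207.36 + 302.76 − 46.24)/(2·14.4·17.4) = 463.88/501.12 ≈ 0.925686  ⇒  B ≈ 22.2279°
cos(C) = (a² + b² − c²)/(2ab) = (207.36 + 46.24 − 302.76)/(2·14.4·6.8) = -49.16/195.84 ≈ -0.251021  ⇒  C ≈ 104.538°
Check: A + B + C ≈ 180°

A = 53.23°, B = 22.23°, C = 104.5°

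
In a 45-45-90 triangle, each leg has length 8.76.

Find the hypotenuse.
In a 45-45-90 triangle the sides are in ratio 1 : 1 : √2, so hypotenuse = leg·√2.
Hypotenuse = 8.76·√2 ≈ 8.76·1.41421 ≈ 12.3885

Hypotenuse = 8.76√2 = 12.39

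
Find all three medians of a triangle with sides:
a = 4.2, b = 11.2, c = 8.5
Median formula: m_a = ½√(2b² + 2c² − a²) (and cyclically). a² = 17.64, b² = 125.44, c² = 72.25.
m_a = ½√(2·125.44 + 2·72.25 − 17.64) = ½√377.74 ≈ ½·19.4355 ≈ 9.71777
m_b = ½√(2·17.64 + 2·72.25 − 125.44) = ½√54.34 ≈ ½·7.37157 ≈ 3.68578
m_c = ½√(2·17.64 + 2·125.44 − 72.25) = ½√213.91 ≈ ½·14.6257 ≈ 7.31283

m_a = 9.718, m_b = 3.686, m_c = 7.313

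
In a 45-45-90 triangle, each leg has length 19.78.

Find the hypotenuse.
In a 45-45-90 triangle the sides are in ratio 1 : 1 : √2, so hypotenuse = leg·√2.
Hypotenuse = 19.78·√2 ≈ 19.78·1.41421 ≈ 27.9731

Hypotenuse = 19.78√2 = 27.97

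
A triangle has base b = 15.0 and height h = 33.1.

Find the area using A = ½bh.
A = ½·b·h = ½·15.0·33.1 = ½·496.5 = 248.25

Area = 248.25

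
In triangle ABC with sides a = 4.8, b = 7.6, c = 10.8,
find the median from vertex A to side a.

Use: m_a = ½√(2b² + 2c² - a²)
m_a = ½√(2·7.6² + 2·10.8² − 4.8²) = ½√(2·57.76 + 2·116.64 − 23.04) = ½√(115.52 + 233.28 − 23.04) = ½√325.76
√325.76 ≈ 18.0488, so m_a ≈ 9.02441

m_a = 9.024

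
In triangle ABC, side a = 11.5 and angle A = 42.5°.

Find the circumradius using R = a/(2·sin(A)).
R = a/(2·sin(A)) = 11.5/(2·sin(42.5°))
sin(42.5°) ≈ 0.67559
R ≈ 11.5/(2·0.67559) = 11.5/1.35118 ≈ 8.51108

R = 8.511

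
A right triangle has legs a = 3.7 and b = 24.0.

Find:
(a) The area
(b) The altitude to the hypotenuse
(a) The legs are perpendicular, so Area = ½·a·b = ½·3.7·24.0 = ½·88.8 = 44.4
(b) Hypotenuse c = √(a² + b²) = √(13.69 + 576) = √589.69 ≈ 24.2835
    Area = ½·c·h_c  ⇒  h_c = 2·Area/c = 88.8/24.2835 ≈ 3.6568

Area = 44.4, h_c = 3.657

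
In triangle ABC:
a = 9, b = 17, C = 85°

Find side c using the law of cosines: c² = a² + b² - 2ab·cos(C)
c² = 9² + 17² − 2·9·17·cos(85°)
cos(85°) ≈ 0.0871557
c² ≈ 81 + 289 − 306·(0.0871557) ≈ 370 − 26.6697 ≈ 343.33
c ≈ √343.33 ≈ 18.5292

c = 18.53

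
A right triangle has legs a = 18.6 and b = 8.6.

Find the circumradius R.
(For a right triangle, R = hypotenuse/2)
Hypotenuse c = √(a² + b²) = √(345.96 + 73.96) = √419.92 ≈ 20.4919
R = c/2 ≈ 20.4919/2 ≈ 10.246

R = 10.25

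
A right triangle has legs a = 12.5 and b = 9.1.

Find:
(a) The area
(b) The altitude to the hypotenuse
(a) The legs are perpendicular, so Area = ½·a·b = ½·12.5·9.1 = ½·113.75 = 56.875
(b) Hypotenuse c = √(a² + b²) = √(156.25 + 82.81) = √239.06 ≈ 15.4616
    Area = ½·c·h_c  ⇒  h_c = 2·Area/c = 113.75/15.4616 ≈ 7.35695

Area = 56.875, h_c = 7.357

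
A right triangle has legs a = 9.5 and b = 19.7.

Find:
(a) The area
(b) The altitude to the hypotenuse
(a) The legs are perpendicular, so Area = ½·a·b = ½·9.5·19.7 = ½·187.15 = 93.575
(b) Hypotenuse c = √(a² + b²) = √(90.25 + 388.09) = √478.34 ≈ 21.871
    Area = ½·c·h_c  ⇒  h_c = 2·Area/c = 187.15/21.871 ≈ 8.557

Area = 93.575, h_c = 8.557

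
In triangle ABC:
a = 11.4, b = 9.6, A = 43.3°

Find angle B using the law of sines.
a/sin(A) = b/sin(B)  ⇒  sin(B) = b·sin(A)/a = 9.6·sin(43.3°)/11.4
sin(43.3°) ≈ 0.685818
sin(B) ≈ 9.6·0.685818/11.4 ≈ 6.58386/11.4 ≈ 0.577531
B = arcsin(0.577531) ≈ 35.2771°
(Since b ≤ a we need B ≤ A, so the obtuse alternative 180° − 35.2771° ≈ 144.723° is rejected.)

B = 35.28°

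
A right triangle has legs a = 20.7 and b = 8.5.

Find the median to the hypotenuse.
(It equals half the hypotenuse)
Hypotenuse c = √(a² + b²) = √(428.49 + 72.25) = √500.74 ≈ 22.3772
Median to hypotenuse = c/2 ≈ 22.3772/2 ≈ 11.1886

Median = 11.19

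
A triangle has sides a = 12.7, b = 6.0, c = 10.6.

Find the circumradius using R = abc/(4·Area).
First find the area with Heron's formula.
s = (12.7 + 6.0 + 10.6)/2 = 14.65
Area = √(s(s−a)(s−b)(s−c)) = √(14.65·1.95·8.65·4.05) ≈ √1000.79 ≈ 31.6353
abc = 12.7·6.0·10.6 = 807.72
R = abc/(4·Area) ≈ 807.72/(4·31.6353) = 807.72/126.541 ≈ 6.38306

R = 6.383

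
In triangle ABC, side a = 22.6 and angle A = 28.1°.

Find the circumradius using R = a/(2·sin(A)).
R = a/(2·sin(A)) = 22.6/(2·sin(28.1°))
sin(28.1°) ≈ 0.471012
R ≈ 22.6/(2·0.471012) = 22.6/0.942024 ≈ 23.9909

R = 23.99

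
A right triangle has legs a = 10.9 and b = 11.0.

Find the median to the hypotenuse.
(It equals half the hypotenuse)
Hypotenuse c = √(a² + b²) = √(118.81 + 121) = √239.81 ≈ 15.4858
Median to hypotenuse = c/2 ≈ 15.4858/2 ≈ 7.7429

Median = 7.743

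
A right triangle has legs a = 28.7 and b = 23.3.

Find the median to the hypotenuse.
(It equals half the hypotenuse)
Hypotenuse c = √(a² + b²) = √(823.69 + 542.89) = √1366.58 ≈ 36.9673
Median to hypotenuse = c/2 ≈ 36.9673/2 ≈ 18.4836

Median = 18.48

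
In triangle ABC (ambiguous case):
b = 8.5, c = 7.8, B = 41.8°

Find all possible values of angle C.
b/sin(B) = c/sin(C)  ⇒  sin(C) = c·sin(B)/b = 7.8·sin(41.8°)/8.5
sin(41.8°) ≈ 0.666532
sin(C) ≈ 7.8·0.666532/8.5 ≈ 5.19895/8.5 ≈ 0.611642
Candidate 1: C₁ = arcsin(0.611642) ≈ 37.7083°  →  A = 180° − 41.8° − 37.7083° ≈ 100.492° > 0, valid
Candidate 2: C₂ = 180° − C₁ ≈ 142.292°  →  A = 180° − 41.8° − 142.292° ≈ -4.0917° ≤ 0, not a valid triangle

C = 37.71° (one solution)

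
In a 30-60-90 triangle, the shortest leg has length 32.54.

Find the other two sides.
In a 30-60-90 triangle the sides are in ratio 1 : √3 : 2 (short leg : long leg : hypotenuse).
Long leg = 32.54·√3 ≈ 32.54·1.73205 ≈ 56.3609
Hypotenuse = 2·32.54 = 65.08

Long leg = 32.54√3 = 56.36, Hypotenuse = 65.08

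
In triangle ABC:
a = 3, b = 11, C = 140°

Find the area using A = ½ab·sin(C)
A = ½·a·b·sin(C) = ½·3·11·sin(140°)
sin(140°) ≈ 0.642788
A ≈ ½·33·0.642788 = 16.5·0.642788 ≈ 10.606

Area = 10.61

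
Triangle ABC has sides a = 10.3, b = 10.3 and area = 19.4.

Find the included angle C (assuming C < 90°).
Area = ½·a·b·sin(C)  ⇒  sin(C) = 2·Area/(a·b) = 2·19.4/(10.3·10.3) = 38.8/106.09 ≈ 0.365727
C = arcsin(0.365727) ≈ 21.4523° (taking the acute solution since C < 90°)

C = 21.45°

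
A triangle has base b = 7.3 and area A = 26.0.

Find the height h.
A = ½·b·h  ⇒  h = 2A/b = 2·26.0/7.3 = 52/7.3 ≈ 7.12329

h = 7.123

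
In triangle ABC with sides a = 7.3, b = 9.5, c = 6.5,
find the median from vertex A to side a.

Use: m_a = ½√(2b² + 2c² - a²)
m_a = ½√(2·9.5² + 2·6.5² − 7.3²) = ½√(2·90.25 + 2·42.25 − 53.29) = ½√(180.5 + 84.5 − 53.29) = ½√211.71
√211.71 ≈ 14.5503, so m_a ≈ 7.27513

m_a = 7.275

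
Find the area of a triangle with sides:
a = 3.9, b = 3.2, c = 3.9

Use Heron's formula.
s = (3.9 + 3.2 + 3.9)/2 = 11/2 = 5.5
s − a = 1.6, s − b = 2.3, s − c = 1.6
s(s−a)(s−b)(s−c) = 5.5·1.6·2.3·1.6 ≈ 32.384
Area = √32.384 ≈ 5.69069

Area = 5.691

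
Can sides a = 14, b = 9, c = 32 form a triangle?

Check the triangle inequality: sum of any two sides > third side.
a + b vs c: 14 + 9 = 23 ≤ 32  ✗
a + c vs b: 14 + 32 = 46 > 9  ✓
b + c vs a: 9 + 32 = 41 > 14  ✓

No: 14 + 9 = 23 is not > 32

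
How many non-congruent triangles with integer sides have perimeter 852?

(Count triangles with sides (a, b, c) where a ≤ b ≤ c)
Let a ≤ b ≤ c with a + b + c = 852. The only binding inequality is a + b > c, i.e. 852 − c > c, so c < 852/2; and c ≥ 852/3 since c is the largest side.
So 284 ≤ c ≤ 425. For each c, b runs from ⌈(852 − c)/2⌉ up to c (then a = 852 − b − c satisfies 1 ≤ a ≤ b automatically), giving c − ⌈(852 − c)/2⌉ + 1 choices.
Summing over c: 1 + 2 + 4 + 5 + … + 211 + 212  (142 terms, c = 284, …, 425) = 15123
Check (closed form: nearest integer to p²/48 for even p, (p+3)²/48 for odd p): 852²/48 = 725904/48 ≈ 15123.00 → 15123

15123 triangles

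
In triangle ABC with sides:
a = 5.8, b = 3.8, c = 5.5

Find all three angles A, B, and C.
Law of cosines for each angle (a² = 33.64, b² = 14.44, c² = 30.25):
cos(A) = (b² + c² − a²)/(2bc) = (14.44 + 30.25 − 33.64)/(2·3.8·5.5) = 11.05/41.8 ≈ 0.264354  ⇒  A ≈ 74.6714°
cos(B) = (a² + c² − b²)/(2ac) = (33.64 + 30.25 − 14.44)/(2·5.8·5.5) = 49.45/63.8 ≈ 0.775078  ⇒  B ≈ 39.1879°
cos(C) = (a² + b² − c²)/(2ab) = (33.64 + 14.44 − 30.25)/(2·5.8·3.8) = 17.83/44.08 ≈ 0.404492  ⇒  C ≈ 66.1407°
Check: A + B + C ≈ 180°

A = 74.67°, B = 39.19°, C = 66.14°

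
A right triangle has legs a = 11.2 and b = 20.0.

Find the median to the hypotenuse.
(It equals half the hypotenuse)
Hypotenuse c = √(a² + b²) = √(125.44 + 400) = √525.44 ≈ 22.9225
Median to hypotenuse = c/2 ≈ 22.9225/2 ≈ 11.4612

Median = 11.46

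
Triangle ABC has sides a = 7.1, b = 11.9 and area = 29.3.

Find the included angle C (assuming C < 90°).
Area = ½·a·b·sin(C)  ⇒  sin(C) = 2·Area/(a·b) = 2·29.3/(7.1·11.9) = 58.6/84.49 ≈ 0.693573
C = arcsin(0.693573) ≈ 43.9136° (taking the acute solution since C < 90°)

C = 43.91°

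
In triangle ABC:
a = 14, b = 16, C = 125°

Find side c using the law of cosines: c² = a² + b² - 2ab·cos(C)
c² = 14² + 16² − 2·14·16·cos(125°)
cos(125°) ≈ -0.573576
c² ≈ 196 + 256 − 448·(-0.573576) ≈ 452 + 256.962 ≈ 708.962
c ≈ √708.962 ≈ 26.6263

c = 26.63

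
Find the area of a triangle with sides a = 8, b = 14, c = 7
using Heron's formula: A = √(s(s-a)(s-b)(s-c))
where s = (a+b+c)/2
s = (8 + 14 + 7)/2 = 29/2 = 14.5
s − a = 6.5, s − b = 0.5, s − c = 7.5
s(s−a)(s−b)(s−c) = 14.5·6.5·0.5·7.5 = 353.4375
Area = √353.4375 ≈ 18.7999

s = 14.5, Area = 18.8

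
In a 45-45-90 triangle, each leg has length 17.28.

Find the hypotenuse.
In a 45-45-90 triangle the sides are in ratio 1 : 1 : √2, so hypotenuse = leg·√2.
Hypotenuse = 17.28·√2 ≈ 17.28·1.41421 ≈ 24.4376

Hypotenuse = 17.28√2 = 24.44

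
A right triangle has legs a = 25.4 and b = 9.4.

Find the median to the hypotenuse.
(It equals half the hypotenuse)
Hypotenuse c = √(a² + b²) = √(645.16 + 88.36) = √733.52 ≈ 27.0836
Median to hypotenuse = c/2 ≈ 27.0836/2 ≈ 13.5418

Median = 13.54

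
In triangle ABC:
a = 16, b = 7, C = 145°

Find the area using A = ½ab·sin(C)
A = ½·a·b·sin(C) = ½·16·7·sin(145°)
sin(145°) ≈ 0.573576
A ≈ ½·112·0.573576 = 56·0.573576 ≈ 32.1203

Area = 32.12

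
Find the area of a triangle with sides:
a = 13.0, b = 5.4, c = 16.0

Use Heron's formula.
s = (13.0 + 5.4 + 16.0)/2 = 34.4/2 = 17.2
s − a = 4.2, s − b = 11.8, s − c = 1.2
s(s−a)(s−b)(s−c) = 17.2·4.2·11.8·1.2 ≈ 1022.92
Area = √1022.92 ≈ 31.9831

Area = 31.98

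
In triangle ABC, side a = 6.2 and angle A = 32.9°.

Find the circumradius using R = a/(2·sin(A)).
R = a/(2·sin(A)) = 6.2/(2·sin(32.9°))
sin(32.9°) ≈ 0.543174
R ≈ 6.2/(2·0.543174) = 6.2/1.08635 ≈ 5.70719

R = 5.707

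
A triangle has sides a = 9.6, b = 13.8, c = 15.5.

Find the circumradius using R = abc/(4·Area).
First find the area with Heron's formula.
s = (9.6 + 13.8 + 15.5)/2 = 19.45
Area = √(s(s−a)(s−b)(s−c)) = √(19.45·9.85·5.65·3.95) ≈ √4275.64 ≈ 65.3884
abc = 9.6·13.8·15.5 = 2053.44
R = abc/(4·Area) ≈ 2053.44/(4·65.3884) = 2053.44/261.554 ≈ 7.85093

R = 7.851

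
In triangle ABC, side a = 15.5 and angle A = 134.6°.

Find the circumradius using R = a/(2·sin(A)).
R = a/(2·sin(A)) = 15.5/(2·sin(134.6°))
sin(134.6°) ≈ 0.712026
R ≈ 15.5/(2·0.712026) = 15.5/1.42405 ≈ 10.8844

R = 10.88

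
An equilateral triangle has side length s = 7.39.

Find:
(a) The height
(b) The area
(a) The height splits the triangle into two 30-60-90 halves: h = s·√3/2 = 7.39·1.73205/2 ≈ 12.7999/2 ≈ 6.39993
(b) Area = (√3/4)·s² = (√3/4)·7.39² = (√3/4)·54.6121 ≈ 0.433013·54.6121 ≈ 23.6477

Height = 6.4, Area = 23.65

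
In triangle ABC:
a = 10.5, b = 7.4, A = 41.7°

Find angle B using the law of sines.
a/sin(A) = b/sin(B)  ⇒  sin(B) = b·sin(A)/a = 7.4·sin(41.7°)/10.5
sin(41.7°) ≈ 0.66523
sin(B) ≈ 7.4·0.66523/10.5 ≈ 4.9227/10.5 ≈ 0.468829
B = arcsin(0.468829) ≈ 27.9583°
(Since b ≤ a we need B ≤ A, so the obtuse alternative 180° − 27.9583° ≈ 152.042° is rejected.)

B = 27.96°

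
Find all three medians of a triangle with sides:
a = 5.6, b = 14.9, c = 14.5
Median formula: m_a = ½√(2b² + 2c² − a²) (and cyclically). a² = 31.36, b² = 222.01, c² = 210.25.
m_a = ½√(2·222.01 + 2·210.25 − 31.36) = ½√833.16 ≈ ½·28.8645 ≈ 14.4323
m_b = ½√(2·31.36 + 2·210.25 − 222.01) = ½√261.21 ≈ ½·16.162 ≈ 8.081
m_c = ½√(2·31.36 + 2·222.01 − 210.25) = ½√296.49 ≈ ½·17.2189 ≈ 8.60944

m_a = 14.43, m_b = 8.081, m_c = 8.609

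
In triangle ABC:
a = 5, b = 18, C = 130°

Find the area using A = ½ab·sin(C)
A = ½·a·b·sin(C) = ½·5·18·sin(130°)
sin(130°) ≈ 0.766044
A ≈ ½·90·0.766044 = 45·0.766044 ≈ 34.472

Area = 34.47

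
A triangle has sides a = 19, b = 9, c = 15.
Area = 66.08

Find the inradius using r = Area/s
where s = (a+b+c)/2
s = (19 + 9 + 15)/2 = 43/2 = 21.5
r = Area/s = 66.08/21.5 ≈ 3.07349

r = 3.073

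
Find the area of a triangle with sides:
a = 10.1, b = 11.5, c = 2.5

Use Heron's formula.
s = (10.1 + 11.5 + 2.5)/2 = 24.1/2 = 12.05
s − a = 1.95, s − b = 0.55, s − c = 9.55
s(s−a)(s−b)(s−c) = 12.05·1.95·0.55·9.55 ≈ 123.421
Area = √123.421 ≈ 11.1095

Area = 11.11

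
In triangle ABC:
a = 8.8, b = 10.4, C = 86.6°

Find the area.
Two sides and the included angle (SAS): A = ½·a·b·sin(C) = ½·8.8·10.4·sin(86.6°)
sin(86.6°) ≈ 0.99824
A ≈ ½·91.52·0.99824 = 45.76·0.99824 ≈ 45.6795

Area = 45.68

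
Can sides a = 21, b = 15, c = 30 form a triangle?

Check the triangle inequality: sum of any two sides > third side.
a + b vs c: 21 + 15 = 36 > 30  ✓
a + c vs b: 21 + 30 = 51 > 15  ✓
b + c vs a: 15 + 30 = 45 > 21  ✓

Yes, triangle inequality satisfied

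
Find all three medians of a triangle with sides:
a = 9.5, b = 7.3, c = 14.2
Median formula: m_a = ½√(2b² + 2c² − a²) (and cyclically). a² = 90.25, b² = 53.29, c² = 201.64.
m_a = ½√(2·53.29 + 2·201.64 − 90.25) = ½√419.61 ≈ ½·20.4844 ≈ 10.2422
m_b = ½√(2·90.25 + 2·201.64 − 53.29) = ½√530.49 ≈ ½·23.0324 ≈ 11.5162
m_c = ½√(2·90.25 + 2·53.29 − 201.64) = ½√85.44 ≈ ½·9.24338 ≈ 4.62169

m_a = 10.24, m_b = 11.52, m_c = 4.622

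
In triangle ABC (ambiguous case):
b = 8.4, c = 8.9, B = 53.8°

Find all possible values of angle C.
b/sin(B) = c/sin(C)  ⇒  sin(C) = c·sin(B)/b = 8.9·sin(53.8°)/8.4
sin(53.8°) ≈ 0.80696
sin(C) ≈ 8.9·0.80696/8.4 ≈ 7.18195/8.4 ≈ 0.854994
Candidate 1: C₁ = arcsin(0.854994) ≈ 58.759°  →  A = 180° − 53.8° − 58.759° ≈ 67.441° > 0, valid
Candidate 2: C₂ = 180° − C₁ ≈ 121.241°  →  A = 180° − 53.8° − 121.241° ≈ 4.95903° > 0, valid

C = 58.76° or C = 121.2° (two solutions)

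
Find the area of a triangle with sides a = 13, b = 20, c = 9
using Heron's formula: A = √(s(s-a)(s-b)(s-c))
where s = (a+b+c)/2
s = (13 + 20 + 9)/2 = 42/2 = 21
s − a = 8, s − b = 1, s − c = 12
s(s−a)(s−b)(s−c) = 21·8·1·12 = 2016
Area = √2016 ≈ 44.8999

s = 21.0, Area = 44.9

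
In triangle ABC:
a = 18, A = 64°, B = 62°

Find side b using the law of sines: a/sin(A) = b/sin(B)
a/sin(A) = b/sin(B)  ⇒  b = a·sin(B)/sin(A) = 18·sin(62°)/sin(64°)
sin(62°) ≈ 0.882948, sin(64°) ≈ 0.898794
b ≈ 18·0.882948/0.898794 ≈ 15.8931/0.898794 ≈ 17.6826

b = 17.68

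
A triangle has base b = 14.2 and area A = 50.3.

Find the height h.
A = ½·b·h  ⇒  h = 2A/b = 2·50.3/14.2 = 100.6/14.2 ≈ 7.08451

h = 7.085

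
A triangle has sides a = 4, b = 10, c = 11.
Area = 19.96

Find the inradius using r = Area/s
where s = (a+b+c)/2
s = (4 + 10 + 11)/2 = 25/2 = 12.5
r = Area/s = 19.96/12.5 ≈ 1.5968

r = 1.597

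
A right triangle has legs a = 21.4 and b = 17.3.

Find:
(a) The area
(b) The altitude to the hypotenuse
(a) The legs are perpendicular, so Area = ½·a·b = ½·21.4·17.3 = ½·370.22 = 185.11
(b) Hypotenuse c = √(a² + b²) = √(457.96 + 299.29) = √757.25 ≈ 27.5182
    Area = ½·c·h_c  ⇒  h_c = 2·Area/c = 370.22/27.5182 ≈ 13.4537

Area = 185.11, h_c = 13.45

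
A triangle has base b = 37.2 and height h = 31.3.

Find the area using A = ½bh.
A = ½·b·h = ½·37.2·31.3 = ½·1164.36 = 582.18

Area = 582.18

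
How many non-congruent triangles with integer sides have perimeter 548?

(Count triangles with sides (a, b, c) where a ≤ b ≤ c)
Let a ≤ b ≤ c with a + b + c = 548. The only binding inequality is a + b > c, i.e. 548 − c > c, so c < 548/2; and c ≥ 548/3 since c is the largest side.
So 183 ≤ c ≤ 273. For each c, b runs from ⌈(548 − c)/2⌉ up to c (then a = 548 − b − c satisfies 1 ≤ a ≤ b automatically), giving c − ⌈(548 − c)/2⌉ + 1 choices.
Summing over c: 1 + 3 + 4 + 6 + … + 135 + 136  (91 terms, c = 183, …, 273) = 6256
Check (closed form: nearest integer to p²/48 for even p, (p+3)²/48 for odd p): 548²/48 = 300304/48 ≈ 6256.33 → 6256

6256 triangles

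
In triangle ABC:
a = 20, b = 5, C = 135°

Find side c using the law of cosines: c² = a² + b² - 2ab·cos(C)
c² = 20² + 5² − 2·20·5·cos(135°)
cos(135°) ≈ -0.707107
c² ≈ 400 + 25 − 200·(-0.707107) ≈ 425 + 141.421 ≈ 566.421
c ≈ √566.421 ≈ 23.7996

c = 23.8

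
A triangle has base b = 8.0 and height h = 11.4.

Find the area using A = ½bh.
A = ½·b·h = ½·8.0·11.4 = ½·91.2 = 45.6

Area = 45.6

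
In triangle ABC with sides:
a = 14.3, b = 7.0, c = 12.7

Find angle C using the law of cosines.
c² = a² + b² − 2ab·cos(C)  ⇒  cos(C) = (a² + b² − c²)/(2ab)
cos(C) = (14.3² + 7.0² − 12.7²)/(2·14.3·7.0) = (204.49 + 49 − 161.29)/200.2 = 92.2/200.2 ≈ 0.460539
C = arccos(0.460539) ≈ 62.5781°

C = 62.58°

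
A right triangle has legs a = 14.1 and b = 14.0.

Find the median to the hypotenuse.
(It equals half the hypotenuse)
Hypotenuse c = √(a² + b²) = √(198.81 + 196) = √394.81 ≈ 19.8698
Median to hypotenuse = c/2 ≈ 19.8698/2 ≈ 9.93491

Median = 9.935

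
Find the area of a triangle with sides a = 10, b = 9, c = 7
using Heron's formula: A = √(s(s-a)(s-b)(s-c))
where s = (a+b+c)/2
s = (10 + 9 + 7)/2 = 26/2 = 13
s − a = 3, s − b = 4, s − c = 6
s(s−a)(s−b)(s−c) = 13·3·4·6 = 936
Area = √936 ≈ 30.5941

s = 13.0, Area = 30.59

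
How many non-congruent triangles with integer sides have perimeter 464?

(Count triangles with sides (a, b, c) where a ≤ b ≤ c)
Let a ≤ b ≤ c with a + b + c = 464. The only binding inequality is a + b > c, i.e. 464 − c > c, so c < 464/2; and c ≥ 464/3 since c is the largest side.
So 155 ≤ c ≤ 231. For each c, b runs from ⌈(464 − c)/2⌉ up to c (then a = 464 − b − c satisfies 1 ≤ a ≤ b automatically), giving c − ⌈(464 − c)/2⌉ + 1 choices.
Summing over c: 1 + 3 + 4 + 6 + … + 114 + 115  (77 terms, c = 155, …, 231) = 4485
Check (closed form: nearest integer to p²/48 for even p, (p+3)²/48 for odd p): 464²/48 = 215296/48 ≈ 4485.33 → 4485

4485 triangles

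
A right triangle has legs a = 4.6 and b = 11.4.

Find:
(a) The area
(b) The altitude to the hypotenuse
(a) The legs are perpendicular, so Area = ½·a·b = ½·4.6·11.4 = ½·52.44 = 26.22
(b) Hypotenuse c = √(a² + b²) = √(21.16 + 129.96) = √151.12 ≈ 12.2931
    Area = ½·c·h_c  ⇒  h_c = 2·Area/c = 52.44/12.2931 ≈ 4.26581

Area = 26.22, h_c = 4.266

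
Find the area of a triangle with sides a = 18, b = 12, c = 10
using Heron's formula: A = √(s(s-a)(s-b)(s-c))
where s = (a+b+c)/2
s = (18 + 12 + 10)/2 = 40/2 = 20
s − a = 2, s − b = 8, s − c = 10
s(s−a)(s−b)(s−c) = 20·2·8·10 = 3200
Area = √3200 ≈ 56.5685

s = 20.0, Area = 56.57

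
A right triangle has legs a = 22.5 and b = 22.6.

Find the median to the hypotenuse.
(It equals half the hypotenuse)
Hypotenuse c = √(a² + b²) = √(506.25 + 510.76) = √1017.01 ≈ 31.8906
Median to hypotenuse = c/2 ≈ 31.8906/2 ≈ 15.9453

Median = 15.95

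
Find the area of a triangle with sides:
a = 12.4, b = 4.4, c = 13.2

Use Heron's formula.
s = (12.4 + 4.4 + 13.2)/2 = 30/2 = 15
s − a = 2.6, s − b = 10.6, s − c = 1.8
s(s−a)(s−b)(s−c) = 15·2.6·10.6·1.8 ≈ 744.12
Area = √744.12 ≈ 27.2786

Area = 27.28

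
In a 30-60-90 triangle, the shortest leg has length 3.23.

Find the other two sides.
In a 30-60-90 triangle the sides are in ratio 1 : √3 : 2 (short leg : long leg : hypotenuse).
Long leg = 3.23·√3 ≈ 3.23·1.73205 ≈ 5.59452
Hypotenuse = 2·3.23 = 6.46

Long leg = 3.23√3 = 5.595, Hypotenuse = 6.46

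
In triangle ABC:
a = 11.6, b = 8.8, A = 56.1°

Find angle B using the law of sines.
a/sin(A) = b/sin(B)  ⇒  sin(B) = b·sin(A)/a = 8.8·sin(56.1°)/11.6
sin(56.1°) ≈ 0.830012
sin(B) ≈ 8.8·0.830012/11.6 ≈ 7.30411/11.6 ≈ 0.629664
B = arcsin(0.629664) ≈ 39.0254°
(Since b ≤ a we need B ≤ A, so the obtuse alternative 180° − 39.0254° ≈ 140.975° is rejected.)

B = 39.03°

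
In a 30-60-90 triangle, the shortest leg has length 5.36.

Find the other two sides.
In a 30-60-90 triangle the sides are in ratio 1 : √3 : 2 (short leg : long leg : hypotenuse).
Long leg = 5.36·√3 ≈ 5.36·1.73205 ≈ 9.28379
Hypotenuse = 2·5.36 = 10.72

Long leg = 5.36√3 = 9.284, Hypotenuse = 10.72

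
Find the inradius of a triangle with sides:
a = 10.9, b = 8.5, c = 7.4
r = Area/s where s is the semi-perimeter.
s = (10.9 + 8.5 + 7.4)/2 = 26.8/2 = 13.4
Area = √(s(s−a)(s−b)(s−c)) = √(13.4·2.5·4.9·6) ≈ √984.9 ≈ 31.3831
r ≈ 31.3831/13.4 ≈ 2.34202

r = 2.342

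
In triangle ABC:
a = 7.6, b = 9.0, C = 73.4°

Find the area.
Two sides and the included angle (SAS): A = ½·a·b·sin(C) = ½·7.6·9.0·sin(73.4°)
sin(73.4°) ≈ 0.958323
A ≈ ½·68.4·0.958323 = 34.2·0.958323 ≈ 32.7746

Area = 32.77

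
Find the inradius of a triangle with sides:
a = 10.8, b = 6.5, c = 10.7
r = Area/s where s is the semi-perimeter.
s = (10.8 + 6.5 + 10.7)/2 = 28/2 = 14
Area = √(s(s−a)(s−b)(s−c)) = √(14·3.2·7.5·3.3) ≈ √1108.8 ≈ 33.2986
r ≈ 33.2986/14 ≈ 2.37847

r = 2.378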